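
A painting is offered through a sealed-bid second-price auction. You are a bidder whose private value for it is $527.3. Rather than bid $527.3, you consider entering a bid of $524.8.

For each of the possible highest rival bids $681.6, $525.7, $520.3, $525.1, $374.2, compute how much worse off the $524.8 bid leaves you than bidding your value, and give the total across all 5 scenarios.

The deviation costs you only when the competing bid falls strictly between $524.8 and $527.3; elsewhere both bids give the same outcome.
$681.6: outcomes coincide → loss $0.
$525.7: truthful payoff $1.6, deviation payoff $0 → loss $1.6.
$520.3: outcomes coincide → loss $0.
$525.1: truthful payoff $2.2, deviation payoff $0 → loss $2.2.
$374.2: outcomes coincide → loss $0.
Total loss = $1.6 + $2.2 = $3.8.

$3.8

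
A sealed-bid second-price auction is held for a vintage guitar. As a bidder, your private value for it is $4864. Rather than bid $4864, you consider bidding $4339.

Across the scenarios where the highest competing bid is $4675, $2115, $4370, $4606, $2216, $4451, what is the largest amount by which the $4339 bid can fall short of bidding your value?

$4675: truthful gives $189, deviation gives $0 → loss $189.
$2115: same outcome either way → loss $0.
$4370: truthful gives $494, deviation gives $0 → loss $494.
$4606: truthful gives $258, deviation gives $0 → loss $258.
$2216: same outcome either way → loss $0.
$4451: truthful gives $413, deviation gives $0 → loss $413.
Maximum loss: $494.

$494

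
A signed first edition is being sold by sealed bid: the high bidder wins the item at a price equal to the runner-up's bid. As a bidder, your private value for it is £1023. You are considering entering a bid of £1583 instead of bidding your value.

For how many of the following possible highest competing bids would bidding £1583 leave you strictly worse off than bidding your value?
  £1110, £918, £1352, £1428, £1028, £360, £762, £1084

5

The deviation hurts exactly when the highest competing bid lies strictly between £1023 and £1583 — overbidding then wins at a price above your value.
£1110: inside the interval → strictly worse (loss £87).
£918: below both → same outcome either way.
£1352: inside the interval → strictly worse (loss £329).
£1428: inside the interval → strictly worse (loss £405).
£1028: inside the interval → strictly worse (loss £5).
£360: below both → same outcome either way.
£762: below both → same outcome either way.
£1084: inside the interval → strictly worse (loss £61).
Count: 5.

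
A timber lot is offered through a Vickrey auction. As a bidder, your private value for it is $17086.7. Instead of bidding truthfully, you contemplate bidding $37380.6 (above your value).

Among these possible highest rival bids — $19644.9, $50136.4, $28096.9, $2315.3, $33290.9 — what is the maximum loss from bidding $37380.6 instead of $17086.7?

$19644.9: truthful gives $0, deviation gives −$2558.2 → loss $2558.2.
$50136.4: same outcome either way → loss $0.
$28096.9: truthful gives $0, deviation gives −$11010.2 → loss $11010.2.
$2315.3: same outcome either way → loss $0.
$33290.9: truthful gives $0, deviation gives −$16204.2 → loss $16204.2.
Maximum loss: $16204.2.

$16204.2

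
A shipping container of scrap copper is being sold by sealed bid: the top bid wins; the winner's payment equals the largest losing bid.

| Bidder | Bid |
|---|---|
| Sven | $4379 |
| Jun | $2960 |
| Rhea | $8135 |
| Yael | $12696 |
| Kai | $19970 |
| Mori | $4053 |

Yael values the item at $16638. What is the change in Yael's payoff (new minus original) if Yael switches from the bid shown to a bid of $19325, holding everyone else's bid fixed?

The highest bid among the other bidders is $19970; Yael's bid doesn't change that.
Original bid $12696: Yael is not highest (top rival bid is $19970); payoff $0.
Alternative bid $19325: Yael is not highest (top rival bid is $19970); payoff $0.
Change in payoff = $0 − ($0) = $0.

$0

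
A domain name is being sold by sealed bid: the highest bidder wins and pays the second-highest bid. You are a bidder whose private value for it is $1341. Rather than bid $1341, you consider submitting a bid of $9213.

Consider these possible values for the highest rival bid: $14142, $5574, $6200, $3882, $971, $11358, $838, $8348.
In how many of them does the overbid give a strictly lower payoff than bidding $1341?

4

The deviation hurts exactly when the highest competing bid lies strictly between $1341 and $9213 — overbidding then wins at a price above your value.
$14142: above both → same outcome either way.
$5574: inside the interval → strictly worse (loss $4233).
$6200: inside the interval → strictly worse (loss $4859).
$3882: inside the interval → strictly worse (loss $2541).
$971: below both → same outcome either way.
$11358: above both → same outcome either way.
$838: below both → same outcome either way.
$8348: inside the interval → strictly worse (loss $7007).
Count: 4.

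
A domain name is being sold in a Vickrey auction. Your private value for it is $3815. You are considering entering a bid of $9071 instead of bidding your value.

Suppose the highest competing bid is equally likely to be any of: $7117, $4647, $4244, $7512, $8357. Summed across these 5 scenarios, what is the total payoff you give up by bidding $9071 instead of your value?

The deviation costs you only when the competing bid falls strictly between $3815 and $9071; elsewhere both bids give the same outcome.
$7117: truthful payoff $0, deviation payoff −$3302 → loss $3302.
$4647: truthful payoff $0, deviation payoff −$832 → loss $832.
$4244: truthful payoff $0, deviation payoff −$429 → loss $429.
$7512: truthful payoff $0, deviation payoff −$3697 → loss $3697.
$8357: truthful payoff $0, deviation payoff −$4542 → loss $4542.
Total loss = $3302 + $832 + $429 + $3697 + $4542 = $12802.
In a second-price auction your bid sets only whether you win, not what you pay, so bidding your true value is weakly dominant.

$12802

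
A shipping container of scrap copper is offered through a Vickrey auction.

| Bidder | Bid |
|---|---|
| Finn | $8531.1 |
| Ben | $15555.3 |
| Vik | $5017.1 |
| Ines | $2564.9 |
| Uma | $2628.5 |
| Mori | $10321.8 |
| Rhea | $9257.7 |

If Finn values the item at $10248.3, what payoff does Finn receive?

$0

Highest bid: Ben at $15555.3, so Ben wins.
Second-highest bid: Mori at $10321.8 — that is the price the winner pays.
Finn did not win, so Finn pays nothing and receives nothing: payoff $0.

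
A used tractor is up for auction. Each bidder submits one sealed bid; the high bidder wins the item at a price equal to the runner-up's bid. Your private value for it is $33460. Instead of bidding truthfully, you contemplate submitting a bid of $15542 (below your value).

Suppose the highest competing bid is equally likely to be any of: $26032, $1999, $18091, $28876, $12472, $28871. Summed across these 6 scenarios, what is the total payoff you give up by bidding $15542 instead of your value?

The deviation costs you only when the competing bid falls strictly between $15542 and $33460; elsewhere both bids give the same outcome.
$26032: truthful payoff $7428, deviation payoff $0 → loss $7428.
$1999: outcomes coincide → loss $0.
$18091: truthful payoff $15369, deviation payoff $0 → loss $15369.
$28876: truthful payoff $4584, deviation payoff $0 → loss $4584.
$12472: outcomes coincide → loss $0.
$28871: truthful payoff $4589, deviation payoff $0 → loss $4589.
Total loss = $7428 + $15369 + $4584 + $4589 = $31970.

$31970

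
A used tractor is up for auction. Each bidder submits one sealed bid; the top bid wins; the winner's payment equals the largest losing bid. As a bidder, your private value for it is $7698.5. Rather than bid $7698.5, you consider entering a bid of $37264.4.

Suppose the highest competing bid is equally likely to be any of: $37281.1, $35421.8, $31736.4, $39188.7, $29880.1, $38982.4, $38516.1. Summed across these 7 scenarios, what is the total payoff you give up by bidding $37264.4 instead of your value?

The deviation costs you only when the competing bid falls strictly between $7698.5 and $37264.4; elsewhere both bids give the same outcome.
$37281.1: outcomes coincide → loss $0.
$35421.8: truthful payoff $0, deviation payoff −$27723.3 → loss $27723.3.
$31736.4: truthful payoff $0, deviation payoff −$24037.9 → loss $24037.9.
$39188.7: outcomes coincide → loss $0.
$29880.1: truthful payoff $0, deviation payoff −$22181.6 → loss $22181.6.
$38982.4: outcomes coincide → loss $0.
$38516.1: outcomes coincide → loss $0.
Total loss = $27723.3 + $24037.9 + $22181.6 = $73942.8.

$73942.8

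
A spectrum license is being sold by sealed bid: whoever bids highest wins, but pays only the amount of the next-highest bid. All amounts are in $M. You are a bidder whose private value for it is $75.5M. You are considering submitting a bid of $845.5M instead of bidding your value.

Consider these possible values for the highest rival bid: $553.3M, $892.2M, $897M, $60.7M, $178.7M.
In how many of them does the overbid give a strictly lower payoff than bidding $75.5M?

2

The deviation hurts exactly when the highest competing bid lies strictly between $75.5M and $845.5M — overbidding then wins at a price above your value.
$553.3M: inside the interval → strictly worse (loss $477.8M).
$892.2M: above both → same outcome either way.
$897M: above both → same outcome either way.
$60.7M: below both → same outcome either way.
$178.7M: inside the interval → strictly worse (loss $103.2M).
Count: 2.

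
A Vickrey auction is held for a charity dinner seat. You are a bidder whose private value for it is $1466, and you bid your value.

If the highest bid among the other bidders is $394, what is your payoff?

Your bid $1466 exceeds the highest competing bid $394, so you win.
In a second-price auction the winner pays the second-highest bid, $394.
Payoff = value − price = $1466 − $394 = $1072.

$1072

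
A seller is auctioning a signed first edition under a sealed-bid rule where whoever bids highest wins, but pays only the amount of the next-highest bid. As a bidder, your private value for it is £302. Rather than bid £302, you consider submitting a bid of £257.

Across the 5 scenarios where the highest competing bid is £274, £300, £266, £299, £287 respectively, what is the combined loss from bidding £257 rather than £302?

The deviation costs you only when the competing bid falls strictly between £257 and £302; elsewhere both bids give the same outcome.
£274: truthful payoff £28, deviation payoff £0 → loss £28.
£300: truthful payoff £2, deviation payoff £0 → loss £2.
£266: truthful payoff £36, deviation payoff £0 → loss £36.
£299: truthful payoff £3, deviation payoff £0 → loss £3.
£287: truthful payoff £15, deviation payoff £0 → loss £15.
Total loss = £28 + £2 + £36 + £3 + £15 = £84.

£84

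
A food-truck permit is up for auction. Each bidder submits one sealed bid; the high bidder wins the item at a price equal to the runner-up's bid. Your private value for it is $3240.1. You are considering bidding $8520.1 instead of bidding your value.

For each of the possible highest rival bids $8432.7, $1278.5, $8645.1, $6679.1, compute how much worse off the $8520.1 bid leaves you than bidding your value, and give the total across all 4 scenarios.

$8631.6

The deviation costs you only when the competing bid falls strictly between $3240.1 and $8520.1; elsewhere both bids give the same outcome.
$8432.7: truthful payoff $0, deviation payoff −$5192.6 → loss $5192.6.
$1278.5: outcomes coincide → loss $0.
$8645.1: outcomes coincide → loss $0.
$6679.1: truthful payoff $0, deviation payoff −$3439 → loss $3439.
Total loss = $5192.6 + $3439 = $8631.6.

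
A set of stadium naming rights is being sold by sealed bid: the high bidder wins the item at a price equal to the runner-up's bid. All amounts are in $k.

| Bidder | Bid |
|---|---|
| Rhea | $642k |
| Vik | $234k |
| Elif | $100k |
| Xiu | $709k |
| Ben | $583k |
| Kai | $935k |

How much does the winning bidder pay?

$709k

Highest bid: Kai at $935k, so Kai wins.
Second-highest bid: Xiu at $709k — that is the price the winner pays.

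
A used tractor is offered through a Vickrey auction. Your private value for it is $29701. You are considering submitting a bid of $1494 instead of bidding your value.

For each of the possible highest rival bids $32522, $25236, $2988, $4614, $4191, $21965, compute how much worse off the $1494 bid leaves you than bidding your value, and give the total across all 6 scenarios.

The deviation costs you only when the competing bid falls strictly between $1494 and $29701; elsewhere both bids give the same outcome.
$32522: outcomes coincide → loss $0.
$25236: truthful payoff $4465, deviation payoff $0 → loss $4465.
$2988: truthful payoff $26713, deviation payoff $0 → loss $26713.
$4614: truthful payoff $25087, deviation payoff $0 → loss $25087.
$4191: truthful payoff $25510, deviation payoff $0 → loss $25510.
$21965: truthful payoff $7736, deviation payoff $0 → loss $7736.
Total loss = $4465 + $26713 + $25087 + $25510 + $7736 = $89511.

$89511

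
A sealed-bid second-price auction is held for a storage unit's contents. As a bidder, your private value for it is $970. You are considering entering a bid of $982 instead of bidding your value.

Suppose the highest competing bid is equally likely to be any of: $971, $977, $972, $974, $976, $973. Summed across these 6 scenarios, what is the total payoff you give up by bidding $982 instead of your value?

$23

The deviation costs you only when the competing bid falls strictly between $970 and $982; elsewhere both bids give the same outcome.
$971: truthful payoff $0, deviation payoff −$1 → loss $1.
$977: truthful payoff $0, deviation payoff −$7 → loss $7.
$972: truthful payoff $0, deviation payoff −$2 → loss $2.
$974: truthful payoff $0, deviation payoff −$4 → loss $4.
$976: truthful payoff $0, deviation payoff −$6 → loss $6.
$973: truthful payoff $0, deviation payoff −$3 → loss $3.
Total loss = $1 + $7 + $2 + $4 + $6 + $3 = $23.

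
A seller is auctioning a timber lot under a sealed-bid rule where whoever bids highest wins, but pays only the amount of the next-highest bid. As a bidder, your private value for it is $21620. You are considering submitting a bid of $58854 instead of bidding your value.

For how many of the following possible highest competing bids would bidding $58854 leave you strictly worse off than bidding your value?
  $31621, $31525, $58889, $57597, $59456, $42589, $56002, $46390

6

The deviation hurts exactly when the highest competing bid lies strictly between $21620 and $58854 — overbidding then wins at a price above your value.
$31621: inside the interval → strictly worse (loss $10001).
$31525: inside the interval → strictly worse (loss $9905).
$58889: above both → same outcome either way.
$57597: inside the interval → strictly worse (loss $35977).
$59456: above both → same outcome either way.
$42589: inside the interval → strictly worse (loss $20969).
$56002: inside the interval → strictly worse (loss $34382).
$46390: inside the interval → strictly worse (loss $24770).
Count: 6.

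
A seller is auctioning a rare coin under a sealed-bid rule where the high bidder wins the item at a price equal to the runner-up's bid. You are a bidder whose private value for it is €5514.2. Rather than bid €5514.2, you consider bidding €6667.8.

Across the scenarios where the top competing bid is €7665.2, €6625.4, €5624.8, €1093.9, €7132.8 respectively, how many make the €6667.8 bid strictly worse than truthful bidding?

The deviation hurts exactly when the highest competing bid lies strictly between €5514.2 and €6667.8 — overbidding then wins at a price above your value.
€7665.2: above both → same outcome either way.
€6625.4: inside the interval → strictly worse (loss €1111.2).
€5624.8: inside the interval → strictly worse (loss €110.6).
€1093.9: below both → same outcome either way.
€7132.8: above both → same outcome either way.
Count: 2.

2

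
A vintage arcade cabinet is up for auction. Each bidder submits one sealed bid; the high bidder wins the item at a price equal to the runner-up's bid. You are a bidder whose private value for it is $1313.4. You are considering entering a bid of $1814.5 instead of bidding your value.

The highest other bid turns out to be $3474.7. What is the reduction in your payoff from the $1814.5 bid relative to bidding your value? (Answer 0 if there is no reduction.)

$0

Bidding your value $1313.4: you lose (since $1313.4 < $3474.7). Payoff $0.
Bidding $1814.5: you lose. Payoff $0.
Difference = $0 − $0 = $0; both bids lead to the same outcome because the competing bid is above both your value and your alternative bid.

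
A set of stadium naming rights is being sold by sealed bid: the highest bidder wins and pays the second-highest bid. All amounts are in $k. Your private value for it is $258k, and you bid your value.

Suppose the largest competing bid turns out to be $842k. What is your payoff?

Your bid $258k is below the highest competing bid $842k, so you lose.
A losing bidder pays nothing and receives nothing: payoff = $0k.

$0k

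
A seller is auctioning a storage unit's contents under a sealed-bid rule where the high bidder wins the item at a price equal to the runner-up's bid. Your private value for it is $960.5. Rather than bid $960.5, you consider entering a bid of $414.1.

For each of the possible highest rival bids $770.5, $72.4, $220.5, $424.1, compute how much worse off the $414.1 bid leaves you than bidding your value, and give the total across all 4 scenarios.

The deviation costs you only when the competing bid falls strictly between $414.1 and $960.5; elsewhere both bids give the same outcome.
$770.5: truthful payoff $190, deviation payoff $0 → loss $190.
$72.4: outcomes coincide → loss $0.
$220.5: outcomes coincide → loss $0.
$424.1: truthful payoff $536.4, deviation payoff $0 → loss $536.4.
Total loss = $190 + $536.4 = $726.4.
Because the price is fixed by the runner-up's bid, deviating from your value can only change a good outcome into a bad one — never the reverse.

$726.4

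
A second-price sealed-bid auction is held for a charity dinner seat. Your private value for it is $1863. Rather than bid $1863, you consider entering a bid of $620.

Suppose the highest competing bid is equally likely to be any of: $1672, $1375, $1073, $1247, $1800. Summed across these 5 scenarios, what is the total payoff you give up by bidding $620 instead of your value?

The deviation costs you only when the competing bid falls strictly between $620 and $1863; elsewhere both bids give the same outcome.
$1672: truthful payoff $191, deviation payoff $0 → loss $191.
$1375: truthful payoff $488, deviation payoff $0 → loss $488.
$1073: truthful payoff $790, deviation payoff $0 → loss $790.
$1247: truthful payoff $616, deviation payoff $0 → loss $616.
$1800: truthful payoff $63, deviation payoff $0 → loss $63.
Total loss = $191 + $488 + $790 + $616 + $63 = $2148.

$2148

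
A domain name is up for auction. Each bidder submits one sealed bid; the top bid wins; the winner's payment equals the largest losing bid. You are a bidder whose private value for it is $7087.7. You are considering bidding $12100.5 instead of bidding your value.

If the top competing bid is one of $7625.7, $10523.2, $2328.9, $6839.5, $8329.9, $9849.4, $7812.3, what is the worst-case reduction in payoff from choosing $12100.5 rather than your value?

$7625.7: truthful gives $0, deviation gives −$538 → loss $538.
$10523.2: truthful gives $0, deviation gives −$3435.5 → loss $3435.5.
$2328.9: same outcome either way → loss $0.
$6839.5: same outcome either way → loss $0.
$8329.9: truthful gives $0, deviation gives −$1242.2 → loss $1242.2.
$9849.4: truthful gives $0, deviation gives −$2761.7 → loss $2761.7.
$7812.3: truthful gives $0, deviation gives −$724.6 → loss $724.6.
Maximum loss: $3435.5.

$3435.5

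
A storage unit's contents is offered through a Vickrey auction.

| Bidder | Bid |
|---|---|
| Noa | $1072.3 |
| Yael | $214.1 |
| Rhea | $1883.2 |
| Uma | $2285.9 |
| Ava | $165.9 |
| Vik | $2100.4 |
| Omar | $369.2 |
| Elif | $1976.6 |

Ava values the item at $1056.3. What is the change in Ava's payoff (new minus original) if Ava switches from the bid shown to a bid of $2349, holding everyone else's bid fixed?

−$1229.6

The highest bid among the other bidders is $2285.9; Ava's bid doesn't change that.
Original bid $165.9: Ava is not highest (top rival bid is $2285.9); payoff $0.
Alternative bid $2349: Ava is highest, pays the top rival bid $2285.9; payoff $1056.3 − $2285.9 = −$1229.6.
Change in payoff = −$1229.6 − ($0) = −$1229.6.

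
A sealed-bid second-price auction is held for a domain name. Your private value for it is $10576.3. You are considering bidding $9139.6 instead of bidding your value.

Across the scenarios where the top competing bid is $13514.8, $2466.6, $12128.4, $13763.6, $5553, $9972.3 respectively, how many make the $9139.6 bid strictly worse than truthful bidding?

The deviation hurts exactly when the highest competing bid lies strictly between $9139.6 and $10576.3 — underbidding then forfeits a profitable win.
$13514.8: above both → same outcome either way.
$2466.6: below both → same outcome either way.
$12128.4: above both → same outcome either way.
$13763.6: above both → same outcome either way.
$5553: below both → same outcome either way.
$9972.3: inside the interval → strictly worse (loss $604).
Count: 1.

1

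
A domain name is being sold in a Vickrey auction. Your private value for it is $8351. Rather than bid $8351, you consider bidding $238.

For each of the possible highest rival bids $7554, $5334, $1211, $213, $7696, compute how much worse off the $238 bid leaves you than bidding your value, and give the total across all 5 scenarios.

$11609

The deviation costs you only when the competing bid falls strictly between $238 and $8351; elsewhere both bids give the same outcome.
$7554: truthful payoff $797, deviation payoff $0 → loss $797.
$5334: truthful payoff $3017, deviation payoff $0 → loss $3017.
$1211: truthful payoff $7140, deviation payoff $0 → loss $7140.
$213: outcomes coincide → loss $0.
$7696: truthful payoff $655, deviation payoff $0 → loss $655.
Total loss = $797 + $3017 + $7140 + $655 = $11609.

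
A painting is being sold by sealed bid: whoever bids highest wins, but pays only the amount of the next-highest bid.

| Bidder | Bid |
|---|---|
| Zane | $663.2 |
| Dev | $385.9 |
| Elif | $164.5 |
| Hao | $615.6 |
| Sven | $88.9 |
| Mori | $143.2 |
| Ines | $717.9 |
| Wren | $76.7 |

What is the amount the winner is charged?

Highest bid: Ines at $717.9, so Ines wins.
Second-highest bid: Zane at $663.2 — that is the price the winner pays.

$663.2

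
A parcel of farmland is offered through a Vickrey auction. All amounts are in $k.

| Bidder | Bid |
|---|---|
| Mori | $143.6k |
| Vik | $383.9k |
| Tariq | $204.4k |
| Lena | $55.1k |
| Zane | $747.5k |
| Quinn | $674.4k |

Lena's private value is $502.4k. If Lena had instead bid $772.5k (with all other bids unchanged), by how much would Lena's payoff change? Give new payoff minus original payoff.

The highest bid among the other bidders is $747.5k; Lena's bid doesn't change that.
Original bid $55.1k: Lena is not highest (top rival bid is $747.5k); payoff $0k.
Alternative bid $772.5k: Lena is highest, pays the top rival bid $747.5k; payoff $502.4k − $747.5k = −$245.1k.
Change in payoff = −$245.1k − ($0k) = −$245.1k.

−$245.1k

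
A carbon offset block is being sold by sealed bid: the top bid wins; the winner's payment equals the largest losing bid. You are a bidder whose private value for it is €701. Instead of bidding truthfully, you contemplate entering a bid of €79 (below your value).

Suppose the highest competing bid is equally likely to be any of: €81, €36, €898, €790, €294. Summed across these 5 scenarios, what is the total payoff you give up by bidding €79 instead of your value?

€1027

The deviation costs you only when the competing bid falls strictly between €79 and €701; elsewhere both bids give the same outcome.
€81: truthful payoff €620, deviation payoff €0 → loss €620.
€36: outcomes coincide → loss €0.
€898: outcomes coincide → loss €0.
€790: outcomes coincide → loss €0.
€294: truthful payoff €407, deviation payoff €0 → loss €407.
Total loss = €620 + €407 = €1027.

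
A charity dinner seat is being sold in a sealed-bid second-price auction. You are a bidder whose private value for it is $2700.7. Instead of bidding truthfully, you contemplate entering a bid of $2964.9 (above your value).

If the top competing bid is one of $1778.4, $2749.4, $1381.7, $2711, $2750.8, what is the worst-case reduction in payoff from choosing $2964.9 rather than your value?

$1778.4: same outcome either way → loss $0.
$2749.4: truthful gives $0, deviation gives −$48.7 → loss $48.7.
$1381.7: same outcome either way → loss $0.
$2711: truthful gives $0, deviation gives −$10.3 → loss $10.3.
$2750.8: truthful gives $0, deviation gives −$50.1 → loss $50.1.
Maximum loss: $50.1.

$50.1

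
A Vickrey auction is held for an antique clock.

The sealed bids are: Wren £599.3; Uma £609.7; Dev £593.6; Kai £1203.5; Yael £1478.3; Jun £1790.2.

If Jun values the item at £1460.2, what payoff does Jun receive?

−£18.1

Highest bid: Jun at £1790.2, so Jun wins.
Second-highest bid: Yael at £1478.3 — that is the price the winner pays.
Jun's payoff = value − price = £1460.2 − £1478.3 = −£18.1.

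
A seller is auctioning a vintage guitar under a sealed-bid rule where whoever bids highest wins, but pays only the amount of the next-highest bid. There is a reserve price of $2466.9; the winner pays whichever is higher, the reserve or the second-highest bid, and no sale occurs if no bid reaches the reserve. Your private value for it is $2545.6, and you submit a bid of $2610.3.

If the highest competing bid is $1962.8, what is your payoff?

$78.7

Your bid $2610.3 is the highest and exceeds the reserve.
Price = max(second-highest bid, reserve) = max($1962.8, $2466.9) = $2466.9.
Payoff = $2545.6 − $2466.9 = $78.7.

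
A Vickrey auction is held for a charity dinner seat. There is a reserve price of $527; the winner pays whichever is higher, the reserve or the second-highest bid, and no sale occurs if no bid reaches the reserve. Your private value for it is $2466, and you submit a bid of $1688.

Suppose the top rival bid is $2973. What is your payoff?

$0

Your bid $1688 is below the highest competing bid $2973, so you lose. Payoff $0.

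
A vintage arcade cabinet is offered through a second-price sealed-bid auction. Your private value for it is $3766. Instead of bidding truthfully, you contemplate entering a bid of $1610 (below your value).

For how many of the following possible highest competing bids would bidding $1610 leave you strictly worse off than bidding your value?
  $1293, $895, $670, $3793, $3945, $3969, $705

The deviation hurts exactly when the highest competing bid lies strictly between $1610 and $3766 — underbidding then forfeits a profitable win.
$1293: below both → same outcome either way.
$895: below both → same outcome either way.
$670: below both → same outcome either way.
$3793: above both → same outcome either way.
$3945: above both → same outcome either way.
$3969: above both → same outcome either way.
$705: below both → same outcome either way.
Count: 0.

0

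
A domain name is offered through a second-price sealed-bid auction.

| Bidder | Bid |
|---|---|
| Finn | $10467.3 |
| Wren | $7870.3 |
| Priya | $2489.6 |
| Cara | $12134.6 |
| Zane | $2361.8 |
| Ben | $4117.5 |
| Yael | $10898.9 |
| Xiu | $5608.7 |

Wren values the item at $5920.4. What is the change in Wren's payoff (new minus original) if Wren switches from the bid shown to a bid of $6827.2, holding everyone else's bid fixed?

The highest bid among the other bidders is $12134.6; Wren's bid doesn't change that.
Original bid $7870.3: Wren is not highest (top rival bid is $12134.6); payoff $0.
Alternative bid $6827.2: Wren is not highest (top rival bid is $12134.6); payoff $0.
Change in payoff = $0 − ($0) = $0.

$0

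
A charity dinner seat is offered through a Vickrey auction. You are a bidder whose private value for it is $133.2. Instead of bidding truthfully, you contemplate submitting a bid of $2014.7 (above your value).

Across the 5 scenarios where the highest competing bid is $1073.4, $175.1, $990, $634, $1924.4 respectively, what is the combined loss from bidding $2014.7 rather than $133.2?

$4130.9

The deviation costs you only when the competing bid falls strictly between $133.2 and $2014.7; elsewhere both bids give the same outcome.
$1073.4: truthful payoff $0, deviation payoff −$940.2 → loss $940.2.
$175.1: truthful payoff $0, deviation payoff −$41.9 → loss $41.9.
$990: truthful payoff $0, deviation payoff −$856.8 → loss $856.8.
$634: truthful payoff $0, deviation payoff −$500.8 → loss $500.8.
$1924.4: truthful payoff $0, deviation payoff −$1791.2 → loss $1791.2.
Total loss = $940.2 + $41.9 + $856.8 + $500.8 + $1791.2 = $4130.9.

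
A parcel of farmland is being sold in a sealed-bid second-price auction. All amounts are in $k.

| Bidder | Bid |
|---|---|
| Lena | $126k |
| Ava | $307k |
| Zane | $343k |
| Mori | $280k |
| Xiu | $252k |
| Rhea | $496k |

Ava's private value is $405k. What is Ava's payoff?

$0k

Highest bid: Rhea at $496k, so Rhea wins.
Second-highest bid: Zane at $343k — that is the price the winner pays.
Ava did not win, so Ava pays nothing and receives nothing: payoff $0k.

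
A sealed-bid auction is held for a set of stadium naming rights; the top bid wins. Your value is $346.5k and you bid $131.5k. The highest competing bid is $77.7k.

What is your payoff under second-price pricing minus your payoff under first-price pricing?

$53.8k

You have the highest bid, so you win under either rule.
Second-price: pay $77.7k → payoff $268.8k.
First-price: pay your own bid $131.5k → payoff $215k.
Difference = $268.8k − ($215k) = $53.8k.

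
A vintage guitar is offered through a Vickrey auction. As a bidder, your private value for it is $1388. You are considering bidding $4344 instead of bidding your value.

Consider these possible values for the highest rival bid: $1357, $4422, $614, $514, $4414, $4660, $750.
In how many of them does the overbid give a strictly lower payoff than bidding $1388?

0

The deviation hurts exactly when the highest competing bid lies strictly between $1388 and $4344 — overbidding then wins at a price above your value.
$1357: below both → same outcome either way.
$4422: above both → same outcome either way.
$614: below both → same outcome either way.
$514: below both → same outcome either way.
$4414: above both → same outcome either way.
$4660: above both → same outcome either way.
$750: below both → same outcome either way.
Count: 0.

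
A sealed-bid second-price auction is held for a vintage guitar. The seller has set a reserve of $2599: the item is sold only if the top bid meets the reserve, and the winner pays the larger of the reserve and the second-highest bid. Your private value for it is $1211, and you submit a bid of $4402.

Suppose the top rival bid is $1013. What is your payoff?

Your bid $4402 is the highest and exceeds the reserve.
Price = max(second-highest bid, reserve) = max($1013, $2599) = $2599.
Payoff = $1211 − $2599 = −$1388.

−$1388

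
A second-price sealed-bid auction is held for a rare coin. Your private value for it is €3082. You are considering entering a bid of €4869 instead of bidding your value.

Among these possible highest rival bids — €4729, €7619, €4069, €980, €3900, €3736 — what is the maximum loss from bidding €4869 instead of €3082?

€1647

€4729: truthful gives €0, deviation gives −€1647 → loss €1647.
€7619: same outcome either way → loss €0.
€4069: truthful gives €0, deviation gives −€987 → loss €987.
€980: same outcome either way → loss €0.
€3900: truthful gives €0, deviation gives −€818 → loss €818.
€3736: truthful gives €0, deviation gives −€654 → loss €654.
Maximum loss: €1647.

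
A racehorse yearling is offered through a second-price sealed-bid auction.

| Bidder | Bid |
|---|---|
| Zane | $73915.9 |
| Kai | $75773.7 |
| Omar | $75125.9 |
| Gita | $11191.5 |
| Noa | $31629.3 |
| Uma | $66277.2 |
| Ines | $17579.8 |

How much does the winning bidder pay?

$75125.9

Highest bid: Kai at $75773.7, so Kai wins.
Second-highest bid: Omar at $75125.9 — that is the price the winner pays.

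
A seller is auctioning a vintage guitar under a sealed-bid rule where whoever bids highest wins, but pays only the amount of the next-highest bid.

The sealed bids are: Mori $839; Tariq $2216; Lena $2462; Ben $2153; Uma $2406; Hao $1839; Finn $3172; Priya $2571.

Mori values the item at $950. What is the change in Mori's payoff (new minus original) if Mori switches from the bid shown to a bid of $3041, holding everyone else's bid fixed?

The highest bid among the other bidders is $3172; Mori's bid doesn't change that.
Original bid $839: Mori is not highest (top rival bid is $3172); payoff $0.
Alternative bid $3041: Mori is not highest (top rival bid is $3172); payoff $0.
Change in payoff = $0 − ($0) = $0.

$0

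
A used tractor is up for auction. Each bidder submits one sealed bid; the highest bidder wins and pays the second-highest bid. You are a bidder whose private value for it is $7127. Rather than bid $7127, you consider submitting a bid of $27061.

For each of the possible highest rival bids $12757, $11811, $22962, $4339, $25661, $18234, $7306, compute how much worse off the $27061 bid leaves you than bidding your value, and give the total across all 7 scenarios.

$55969

The deviation costs you only when the competing bid falls strictly between $7127 and $27061; elsewhere both bids give the same outcome.
$12757: truthful payoff $0, deviation payoff −$5630 → loss $5630.
$11811: truthful payoff $0, deviation payoff −$4684 → loss $4684.
$22962: truthful payoff $0, deviation payoff −$15835 → loss $15835.
$4339: outcomes coincide → loss $0.
$25661: truthful payoff $0, deviation payoff −$18534 → loss $18534.
$18234: truthful payoff $0, deviation payoff −$11107 → loss $11107.
$7306: truthful payoff $0, deviation payoff −$179 → loss $179.
Total loss = $5630 + $4684 + $15835 + $18534 + $11107 + $179 = $55969.
Truthful bidding weakly dominates here: raising your bid can only win items priced above your value, and lowering it can only forfeit items priced below.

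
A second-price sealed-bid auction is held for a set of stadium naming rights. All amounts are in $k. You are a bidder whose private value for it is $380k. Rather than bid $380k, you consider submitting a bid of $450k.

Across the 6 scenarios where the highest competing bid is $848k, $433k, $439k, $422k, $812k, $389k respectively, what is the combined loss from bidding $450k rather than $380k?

The deviation costs you only when the competing bid falls strictly between $380k and $450k; elsewhere both bids give the same outcome.
$848k: outcomes coincide → loss $0k.
$433k: truthful payoff $0k, deviation payoff −$53k → loss $53k.
$439k: truthful payoff $0k, deviation payoff −$59k → loss $59k.
$422k: truthful payoff $0k, deviation payoff −$42k → loss $42k.
$812k: outcomes coincide → loss $0k.
$389k: truthful payoff $0k, deviation payoff −$9k → loss $9k.
Total loss = $53k + $59k + $42k + $9k = $163k.
Truthful bidding weakly dominates here: raising your bid can only win items priced above your value, and lowering it can only forfeit items priced below.

$163k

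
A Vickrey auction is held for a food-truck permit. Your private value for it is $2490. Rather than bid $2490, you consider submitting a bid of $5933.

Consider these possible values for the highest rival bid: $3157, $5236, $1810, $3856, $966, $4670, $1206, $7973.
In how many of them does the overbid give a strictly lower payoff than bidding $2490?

The deviation hurts exactly when the highest competing bid lies strictly between $2490 and $5933 — overbidding then wins at a price above your value.
$3157: inside the interval → strictly worse (loss $667).
$5236: inside the interval → strictly worse (loss $2746).
$1810: below both → same outcome either way.
$3856: inside the interval → strictly worse (loss $1366).
$966: below both → same outcome either way.
$4670: inside the interval → strictly worse (loss $2180).
$1206: below both → same outcome either way.
$7973: above both → same outcome either way.
Count: 4.

4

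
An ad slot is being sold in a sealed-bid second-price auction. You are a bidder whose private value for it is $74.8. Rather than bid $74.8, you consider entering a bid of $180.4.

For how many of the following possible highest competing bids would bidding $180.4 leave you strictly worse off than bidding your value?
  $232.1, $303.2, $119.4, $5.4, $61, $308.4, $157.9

2

The deviation hurts exactly when the highest competing bid lies strictly between $74.8 and $180.4 — overbidding then wins at a price above your value.
$232.1: above both → same outcome either way.
$303.2: above both → same outcome either way.
$119.4: inside the interval → strictly worse (loss $44.6).
$5.4: below both → same outcome either way.
$61: below both → same outcome either way.
$308.4: above both → same outcome either way.
$157.9: inside the interval → strictly worse (loss $83.1).
Count: 2.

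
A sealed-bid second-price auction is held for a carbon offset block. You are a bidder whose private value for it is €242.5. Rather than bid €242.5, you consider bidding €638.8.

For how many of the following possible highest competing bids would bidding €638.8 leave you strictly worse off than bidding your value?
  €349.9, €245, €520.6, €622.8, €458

5

The deviation hurts exactly when the highest competing bid lies strictly between €242.5 and €638.8 — overbidding then wins at a price above your value.
€349.9: inside the interval → strictly worse (loss €107.4).
€245: inside the interval → strictly worse (loss €2.5).
€520.6: inside the interval → strictly worse (loss €278.1).
€622.8: inside the interval → strictly worse (loss €380.3).
€458: inside the interval → strictly worse (loss €215.5).
Count: 5.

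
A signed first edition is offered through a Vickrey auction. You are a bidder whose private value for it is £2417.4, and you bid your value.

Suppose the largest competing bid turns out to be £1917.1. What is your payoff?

£500.3

Your bid £2417.4 exceeds the highest competing bid £1917.1, so you win.
In a second-price auction the winner pays the second-highest bid, £1917.1.
Payoff = value − price = £2417.4 − £1917.1 = £500.3.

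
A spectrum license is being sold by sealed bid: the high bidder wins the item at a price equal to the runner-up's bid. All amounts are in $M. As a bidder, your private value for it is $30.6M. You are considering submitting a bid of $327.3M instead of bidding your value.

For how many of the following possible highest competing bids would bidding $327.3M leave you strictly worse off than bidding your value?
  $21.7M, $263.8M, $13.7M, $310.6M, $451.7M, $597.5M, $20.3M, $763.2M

2

The deviation hurts exactly when the highest competing bid lies strictly between $30.6M and $327.3M — overbidding then wins at a price above your value.
$21.7M: below both → same outcome either way.
$263.8M: inside the interval → strictly worse (loss $233.2M).
$13.7M: below both → same outcome either way.
$310.6M: inside the interval → strictly worse (loss $280M).
$451.7M: above both → same outcome either way.
$597.5M: above both → same outcome either way.
$20.3M: below both → same outcome either way.
$763.2M: above both → same outcome either way.
Count: 2.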